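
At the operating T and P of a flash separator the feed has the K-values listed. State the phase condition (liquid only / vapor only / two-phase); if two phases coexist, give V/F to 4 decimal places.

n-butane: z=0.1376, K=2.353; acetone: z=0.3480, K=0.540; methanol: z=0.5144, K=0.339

liquid only

ΣzᵢKᵢ = 0.6861; Σzᵢ/Kᵢ = 2.2203.
Since ΣzᵢKᵢ < 1 the mixture is below its bubble point — single liquid phase.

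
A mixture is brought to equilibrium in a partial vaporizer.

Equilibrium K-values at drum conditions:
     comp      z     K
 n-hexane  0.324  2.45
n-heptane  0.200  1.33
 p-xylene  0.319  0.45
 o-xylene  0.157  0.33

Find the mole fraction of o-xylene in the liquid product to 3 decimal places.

Material balance + equilibrium reduce to Σ zᵢ(Kᵢ−1)/(1+ψ(Kᵢ−1)) = 0.
Check two-phase: ΣzᵢKᵢ = 1.255 > 1 and Σzᵢ/Kᵢ = 1.467 > 1, so g(0) = 0.255 > 0 and g(1) = -0.467 < 0.
Newton iteration, ψ⁰ = 0.5:
  ψ = 0.500: g = -0.0712, g' = -0.588 → ψ = 0.379
  ψ = 0.379: g = -0.0008, g' = -0.582 → ψ = 0.378
Converged at ψ = 0.378.
Compositions from xᵢ = zᵢ/(1+ψ(Kᵢ−1)), yᵢ = Kᵢxᵢ:
  n-hexane: x = 0.209, y = 0.513
  n-heptane: x = 0.178, y = 0.237
  p-xylene: x = 0.403, y = 0.181
  o-xylene: x = 0.210, y = 0.069

x_o-xylene = 0.210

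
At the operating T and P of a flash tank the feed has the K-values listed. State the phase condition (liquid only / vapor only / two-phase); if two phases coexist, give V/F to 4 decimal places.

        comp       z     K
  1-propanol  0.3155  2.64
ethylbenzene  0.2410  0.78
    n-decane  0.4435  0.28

ΣzᵢKᵢ = 1.1451; Σzᵢ/Kᵢ = 2.0124.
Both exceed 1, so a two-phase solution exists.
Material balance + equilibrium reduce to Σ zᵢ(Kᵢ−1)/(1+ψ(Kᵢ−1)) = 0.
Newton iteration, ψ⁰ = 0.5:
  ψ = 0.5000: g = -0.27421, g' = -0.8322 → ψ = 0.1705
  ψ = 0.1705: g = -0.01474, g' = -0.8296 → ψ = 0.1527
  ψ = 0.1527: g = 0.00014, g' = -0.8454 → ψ = 0.1529
Converged at ψ = 0.1529.

two-phase, V/F = 0.1529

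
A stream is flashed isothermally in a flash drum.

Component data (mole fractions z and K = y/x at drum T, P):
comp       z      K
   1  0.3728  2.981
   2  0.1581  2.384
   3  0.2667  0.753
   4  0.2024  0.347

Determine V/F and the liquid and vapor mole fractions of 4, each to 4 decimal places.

Material balance + equilibrium reduce to Σ zᵢ(Kᵢ−1)/(1+V/F(Kᵢ−1)) = 0.
Check two-phase: ΣzᵢKᵢ = 1.7593 > 1 and Σzᵢ/Kᵢ = 1.1288 > 1, so g(0) = 0.7593 > 0 and g(1) = -0.1288 < 0.
Newton iteration, V/F⁰ = 0.5:
  V/F = 0.5000: g = 0.22895, g' = -0.6865 → V/F = 0.8335
  V/F = 0.8335: g = 0.00719, g' = -0.7148 → V/F = 0.8436
  V/F = 0.8436: g = -0.00004, g' = -0.7233 → V/F = 0.8435
Converged at V/F = 0.8435.
Compositions from xᵢ = zᵢ/(1+V/F(Kᵢ−1)), yᵢ = Kᵢxᵢ:
  1: x = 0.1396, y = 0.4161
  2: x = 0.0729, y = 0.1739
  3: x = 0.3369, y = 0.2537
  4: x = 0.4506, y = 0.1564

V/F = 0.8435, x_4 = 0.4506, y_4 = 0.1564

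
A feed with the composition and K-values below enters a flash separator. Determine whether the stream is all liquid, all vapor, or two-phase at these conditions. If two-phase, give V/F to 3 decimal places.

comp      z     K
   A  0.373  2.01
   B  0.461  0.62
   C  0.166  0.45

two-phase, V/F = 0.253

ΣzᵢKᵢ = 1.110; Σzᵢ/Kᵢ = 1.298.
Both exceed 1, so a two-phase solution exists.
Iterate (Newton) starting at ψ = 0.5:
  ψ = 0.500: g = -0.0919, g' = -0.365 → ψ = 0.248
  ψ = 0.248: g = 0.0020, g' = -0.392 → ψ = 0.253
Converged at ψ = 0.253.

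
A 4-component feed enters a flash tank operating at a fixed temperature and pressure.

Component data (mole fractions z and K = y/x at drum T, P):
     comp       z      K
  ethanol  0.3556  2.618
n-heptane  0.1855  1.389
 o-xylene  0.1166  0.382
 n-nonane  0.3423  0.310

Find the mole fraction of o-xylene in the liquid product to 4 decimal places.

Material balance + equilibrium reduce to Σ zᵢ(Kᵢ−1)/(1+β(Kᵢ−1)) = 0.
Check two-phase: ΣzᵢKᵢ = 1.3393 > 1 and Σzᵢ/Kᵢ = 1.6788 > 1, so g(0) = 0.3393 > 0 and g(1) = -0.6788 < 0.
Iterate (Newton) starting at β = 0.5:
  β = 0.5000: g = -0.08641, g' = -0.7773 → β = 0.3888
  β = 0.3888: g = -0.00179, g' = -0.7535 → β = 0.3865
Converged at β = 0.3865.
Compositions from xᵢ = zᵢ/(1+β(Kᵢ−1)), yᵢ = Kᵢxᵢ:
  ethanol: x = 0.2188, y = 0.5728
  n-heptane: x = 0.1613, y = 0.2240
  o-xylene: x = 0.1532, y = 0.0585
  n-nonane: x = 0.4668, y = 0.1447

x_o-xylene = 0.1532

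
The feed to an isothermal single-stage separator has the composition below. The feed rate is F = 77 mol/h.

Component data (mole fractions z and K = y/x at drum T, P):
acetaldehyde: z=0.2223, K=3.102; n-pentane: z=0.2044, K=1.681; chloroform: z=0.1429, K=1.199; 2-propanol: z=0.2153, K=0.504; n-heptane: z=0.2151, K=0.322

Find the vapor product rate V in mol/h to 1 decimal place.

V = 37.9 mol/h

Newton iteration, β⁰ = 0.33:
  β = 0.3300: g = 0.10067, g' = -0.6504 → β = 0.4848
  β = 0.4848: g = 0.00418, g' = -0.6104 → β = 0.4916
Converged at β = 0.4916.
Then V = β·F = 0.4916·77 = 37.9 mol/h and L = F − V = 39.1 mol/h.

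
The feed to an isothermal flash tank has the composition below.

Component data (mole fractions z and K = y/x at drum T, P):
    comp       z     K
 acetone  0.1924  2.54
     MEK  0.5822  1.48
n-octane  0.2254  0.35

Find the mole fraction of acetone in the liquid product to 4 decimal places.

x_acetone = 0.0834

Let β = V/F and solve Σ zᵢ(Kᵢ−1)/(1+β(Kᵢ−1)) = 0.
Feasibility: ΣzᵢKᵢ = 1.4292, Σzᵢ/Kᵢ = 1.1131 — both > 1, two phases present.
Newton–Raphson from β = 0.37:
  β = 0.3700: g = 0.23315, g' = -0.4470 → β = 0.8916
  β = 0.8916: g = -0.02790, g' = -0.6855 → β = 0.8509
  β = 0.8509: g = -0.00117, g' = -0.6299 → β = 0.8491
Converged at β = 0.8490.
Compositions from xᵢ = zᵢ/(1+β(Kᵢ−1)), yᵢ = Kᵢxᵢ:
  acetone: x = 0.0834, y = 0.2118
  MEK: x = 0.4136, y = 0.6122
  n-octane: x = 0.5030, y = 0.1760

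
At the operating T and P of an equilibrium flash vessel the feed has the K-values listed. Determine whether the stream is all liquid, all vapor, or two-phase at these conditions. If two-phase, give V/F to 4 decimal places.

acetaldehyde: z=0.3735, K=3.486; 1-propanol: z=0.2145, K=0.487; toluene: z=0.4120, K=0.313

ΣzᵢKᵢ = 1.5354; Σzᵢ/Kᵢ = 1.8639.
Both exceed 1, so a two-phase solution exists.
Iterate (Newton) starting at ψ = 0.5:
  ψ = 0.5000: g = -0.16518, g' = -1.0121 → ψ = 0.3368
  ψ = 0.3368: g = 0.00411, g' = -1.0955 → ψ = 0.3405
Converged at ψ = 0.3406.

two-phase, V/F = 0.3406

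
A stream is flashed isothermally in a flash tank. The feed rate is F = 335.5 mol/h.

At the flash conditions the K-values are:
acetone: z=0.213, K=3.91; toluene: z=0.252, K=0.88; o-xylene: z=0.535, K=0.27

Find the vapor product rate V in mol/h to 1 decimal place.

Material balance + equilibrium reduce to Σ zᵢ(Kᵢ−1)/(1+V/F(Kᵢ−1)) = 0.
Feasibility: ΣzᵢKᵢ = 1.199, Σzᵢ/Kᵢ = 2.322 — both > 1, two phases present.
Iterate (Newton) starting at V/F = 0.5:
  V/F = 0.500: g = -0.3947, g' = -1.010 → V/F = 0.109
  V/F = 0.109: g = 0.0151, g' = -1.378 → V/F = 0.120
  V/F = 0.120: g = 0.0002, g' = -1.336 → V/F = 0.121
Converged at V/F = 0.121.
Then V = V/F·F = 0.1205·335.5 = 40.4 mol/h and L = F − V = 295.1 mol/h.

V = 40.4 mol/h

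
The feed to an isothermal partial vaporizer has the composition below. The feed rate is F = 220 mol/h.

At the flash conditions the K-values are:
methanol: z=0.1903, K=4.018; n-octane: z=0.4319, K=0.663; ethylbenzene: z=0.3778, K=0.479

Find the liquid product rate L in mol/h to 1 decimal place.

Rachford–Rice: g(ψ) = Σ zᵢ(Kᵢ−1)/(1+ψ(Kᵢ−1)) = 0.
Check two-phase: ΣzᵢKᵢ = 1.2319 > 1 and Σzᵢ/Kᵢ = 1.4875 > 1, so g(0) = 0.2319 > 0 and g(1) = -0.4875 < 0.
Newton iteration, ψ⁰ = 0.5:
  ψ = 0.5000: g = -0.21231, g' = -0.5338 → ψ = 0.1023
  ψ = 0.1023: g = 0.08020, g' = -1.1791 → ψ = 0.1703
  ψ = 0.1703: g = 0.00894, g' = -0.9349 → ψ = 0.1799
  ψ = 0.1799: g = 0.00013, g' = -0.9086 → ψ = 0.1800
Converged at ψ = 0.1800.
Then V = ψ·F = 0.1800·220 = 39.6 mol/h and L = F − V = 180.4 mol/h.

L = 180.4 mol/h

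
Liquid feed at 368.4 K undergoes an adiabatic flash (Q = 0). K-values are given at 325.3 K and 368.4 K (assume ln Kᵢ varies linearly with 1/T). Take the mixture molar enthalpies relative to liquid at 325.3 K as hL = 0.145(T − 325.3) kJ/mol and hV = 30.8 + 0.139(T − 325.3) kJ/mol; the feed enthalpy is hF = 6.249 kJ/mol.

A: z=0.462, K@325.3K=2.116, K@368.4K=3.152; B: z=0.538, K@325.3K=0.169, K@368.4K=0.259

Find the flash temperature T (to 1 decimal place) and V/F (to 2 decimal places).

T = 334.4 K, V/F = 0.16

Adiabatic flash: solve Rachford–Rice at each trial T, then check hF = ψ·hV(T) + (1−ψ)·hL(T).
  T = 325.3 K: K = (2.116, 0.169), RR gives ψ = 0.074, H_out = 2.275 kJ/mol
  T = 368.4 K: K = (3.152, 0.259), RR gives ψ = 0.373, H_out = 17.656 kJ/mol
  T = 346.9 K: K = (2.616, 0.212), RR gives ψ = 0.253, H_out = 10.905 kJ/mol
  T = 336.1 K: K = (2.361, 0.190), RR gives ψ = 0.175, H_out = 6.945 kJ/mol
  T = 330.7 K: K = (2.237, 0.179), RR gives ψ = 0.128, H_out = 4.724 kJ/mol
  T = 333.4 K: K = (2.299, 0.185), RR gives ψ = 0.152, H_out = 5.859 kJ/mol
  T = 334.8 K: K = (2.331, 0.187), RR gives ψ = 0.164, H_out = 6.428 kJ/mol
Linear interpolation between T = 333.4 (H_out = 5.859) and T = 334.8 (H_out = 6.428) on hF = 6.249 gives T ≈ 334.4 K, at which ψ = 0.16.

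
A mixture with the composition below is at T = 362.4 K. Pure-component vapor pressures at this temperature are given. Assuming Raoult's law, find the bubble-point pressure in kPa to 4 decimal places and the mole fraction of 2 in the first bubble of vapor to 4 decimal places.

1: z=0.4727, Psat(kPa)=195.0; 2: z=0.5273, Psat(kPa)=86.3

Pbub = 137.6825 kPa, y_2 = 0.3305

At the bubble point ψ → 0, so ΣzᵢKᵢ = 1 with Kᵢ = Pᵢˢᵃᵗ/P ⇒ P = ΣzᵢPᵢˢᵃᵗ.
P = 0.4727·195.0 + 0.5273·86.3 = 137.6825 kPa
yᵢ = zᵢPᵢˢᵃᵗ/P ⇒ y_2 = 0.5273·86.3/137.6825 = 0.3305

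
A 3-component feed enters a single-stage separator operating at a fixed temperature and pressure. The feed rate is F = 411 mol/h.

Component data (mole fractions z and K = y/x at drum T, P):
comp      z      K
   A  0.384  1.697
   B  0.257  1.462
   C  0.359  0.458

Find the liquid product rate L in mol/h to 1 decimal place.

Material balance + equilibrium reduce to Σ zᵢ(Kᵢ−1)/(1+β(Kᵢ−1)) = 0.
g(0) = ΣzᵢKᵢ − 1 = 0.192 and g(1) = 1 − Σzᵢ/Kᵢ = -0.186, so a root lies in (0, 1).
Newton–Raphson from β = 0.5:
  β = 0.500: g = 0.0280, g' = -0.337 → β = 0.583
  β = 0.583: g = -0.0006, g' = -0.354 → β = 0.581
Converged at β = 0.581.
Then V = β·F = 0.5813·411 = 238.9 mol/h and L = F − V = 172.1 mol/h.

L = 172.1 mol/h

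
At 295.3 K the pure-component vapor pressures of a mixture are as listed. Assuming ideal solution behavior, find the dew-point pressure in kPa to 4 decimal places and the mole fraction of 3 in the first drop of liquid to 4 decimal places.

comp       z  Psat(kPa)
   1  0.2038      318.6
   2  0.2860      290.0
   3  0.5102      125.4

Pdew = 175.6092 kPa, x_3 = 0.7145

At the dew point ψ → 1, so Σzᵢ/Kᵢ = 1 with Kᵢ = Pᵢˢᵃᵗ/P ⇒ 1/P = Σzᵢ/Pᵢˢᵃᵗ.
1/P = 0.2038/318.6 + 0.2860/290.0 + 0.5102/125.4 = 0.0056945 ⇒ P = 175.6092 kPa
xᵢ = zᵢP/Pᵢˢᵃᵗ ⇒ x_3 = 0.5102·175.6092/125.4 = 0.7145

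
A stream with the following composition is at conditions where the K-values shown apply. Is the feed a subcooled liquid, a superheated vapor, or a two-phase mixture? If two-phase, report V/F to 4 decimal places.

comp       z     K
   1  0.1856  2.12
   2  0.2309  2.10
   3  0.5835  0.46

two-phase, V/F = 0.2451

ΣzᵢKᵢ = 1.1468; Σzᵢ/Kᵢ = 1.4660.
Both exceed 1, so a two-phase solution exists.
Let ψ = V/F and solve Σ zᵢ(Kᵢ−1)/(1+ψ(Kᵢ−1)) = 0.
Newton–Raphson from ψ = 0.5:
  ψ = 0.5000: g = -0.13451, g' = -0.5312 → ψ = 0.2468
  ψ = 0.2468: g = -0.00092, g' = -0.5422 → ψ = 0.2451
Converged at ψ = 0.2451.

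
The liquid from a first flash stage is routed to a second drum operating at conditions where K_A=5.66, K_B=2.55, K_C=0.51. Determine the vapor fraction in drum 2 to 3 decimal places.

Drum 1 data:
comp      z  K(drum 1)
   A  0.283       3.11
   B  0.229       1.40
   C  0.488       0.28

V/F (drum 2) = 0.524

Drum 1:
Iterate (Newton) starting at ψ₁ = 0.5:
  ψ₁ = 0.500: g = -0.1821, g' = -0.941 → ψ₁ = 0.307
  ψ₁ = 0.307: g = -0.0067, g' = -0.910 → ψ₁ = 0.299
Converged at ψ₁ = 0.299.
Drum-1 compositions:
  A: x = 0.173, y = 0.540
  B: x = 0.205, y = 0.286
  C: x = 0.622, y = 0.174
Drum-2 feed = drum-1 liquid: z₂ = (0.1735, 0.2045, 0.6220).
Drum 2:
Rachford–Rice: g(ψ₂) = Σ zᵢ(Kᵢ−1)/(1+ψ₂(Kᵢ−1)) = 0.
Feasibility: ΣzᵢKᵢ = 1.821, Σzᵢ/Kᵢ = 1.330 — both > 1, two phases present.
Newton–Raphson from ψ₂ = 0.32:
  ψ₂ = 0.320: g = 0.1749, g' = -1.037 → ψ₂ = 0.489
  ψ₂ = 0.489: g = 0.0262, g' = -0.768 → ψ₂ = 0.523
  ψ₂ = 0.523: g = 0.0005, g' = -0.739 → ψ₂ = 0.524
Converged at ψ₂ = 0.524.
  A: x = 0.050, y = 0.285
  B: x = 0.113, y = 0.288
  C: x = 0.837, y = 0.427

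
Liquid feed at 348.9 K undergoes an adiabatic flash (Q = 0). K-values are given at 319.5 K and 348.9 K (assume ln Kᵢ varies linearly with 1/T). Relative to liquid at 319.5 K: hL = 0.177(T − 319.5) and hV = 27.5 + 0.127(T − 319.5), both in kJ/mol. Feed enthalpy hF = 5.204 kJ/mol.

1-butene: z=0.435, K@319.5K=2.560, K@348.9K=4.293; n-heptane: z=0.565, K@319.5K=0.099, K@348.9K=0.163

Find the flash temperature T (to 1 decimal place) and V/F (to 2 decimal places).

Adiabatic flash: solve Rachford–Rice at each trial T, then check hF = ψ·hV(T) + (1−ψ)·hL(T).
  T = 319.5 K: K = (2.560, 0.099), RR gives ψ = 0.121, H_out = 3.317 kJ/mol
  T = 348.9 K: K = (4.293, 0.163), RR gives ψ = 0.348, H_out = 14.266 kJ/mol
  T = 334.2 K: K = (3.353, 0.128), RR gives ψ = 0.259, H_out = 9.534 kJ/mol
  T = 326.9 K: K = (2.941, 0.113), RR gives ψ = 0.199, H_out = 6.722 kJ/mol
  T = 323.2 K: K = (2.746, 0.106), RR gives ψ = 0.163, H_out = 5.107 kJ/mol
  T = 325.0 K: K = (2.840, 0.109), RR gives ψ = 0.181, H_out = 5.912 kJ/mol
Linear interpolation between T = 323.2 (H_out = 5.107) and T = 325.0 (H_out = 5.912) on hF = 5.204 gives T ≈ 323.4 K, at which ψ = 0.17.

T = 323.4 K, V/F = 0.17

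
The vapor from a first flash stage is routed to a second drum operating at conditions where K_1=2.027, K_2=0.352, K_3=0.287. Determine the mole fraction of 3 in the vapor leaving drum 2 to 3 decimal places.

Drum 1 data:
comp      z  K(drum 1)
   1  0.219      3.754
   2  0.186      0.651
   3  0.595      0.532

Drum 1:
Rachford–Rice: g(ψ₁) = Σ zᵢ(Kᵢ−1)/(1+ψ₁(Kᵢ−1)) = 0.
g(0) = ΣzᵢKᵢ − 1 = 0.260 and g(1) = 1 − Σzᵢ/Kᵢ = -0.462, so a root lies in (0, 1).
Newton–Raphson from ψ₁ = 0.62:
  ψ₁ = 0.620: g = -0.2524, g' = -0.522 → ψ₁ = 0.137
  ψ₁ = 0.137: g = 0.0726, g' = -1.051 → ψ₁ = 0.206
  ψ₁ = 0.206: g = 0.0069, g' = -0.863 → ψ₁ = 0.214
Converged at ψ₁ = 0.214.
Drum-1 compositions:
  1: x = 0.138, y = 0.517
  2: x = 0.201, y = 0.131
  3: x = 0.661, y = 0.352
Drum-2 feed = drum-1 vapor: z₂ = (0.5174, 0.1309, 0.3517).
Drum 2:
Newton iteration, ψ₂⁰ = 0.5:
  ψ₂ = 0.500: g = -0.1641, g' = -0.790 → ψ₂ = 0.292
  ψ₂ = 0.292: g = -0.0128, g' = -0.692 → ψ₂ = 0.274
Converged at ψ₂ = 0.274.
  1: x = 0.404, y = 0.819
  2: x = 0.159, y = 0.056
  3: x = 0.437, y = 0.125

y_3 (drum 2) = 0.125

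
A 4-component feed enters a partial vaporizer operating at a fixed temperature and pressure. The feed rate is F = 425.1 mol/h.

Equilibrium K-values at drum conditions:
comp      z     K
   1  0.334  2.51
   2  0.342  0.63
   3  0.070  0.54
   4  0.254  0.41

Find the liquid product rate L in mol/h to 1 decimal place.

L = 308.4 mol/h

Material balance + equilibrium reduce to Σ zᵢ(Kᵢ−1)/(1+ψ(Kᵢ−1)) = 0.
Check two-phase: ΣzᵢKᵢ = 1.196 > 1 and Σzᵢ/Kᵢ = 1.425 > 1, so g(0) = 0.196 > 0 and g(1) = -0.425 < 0.
Newton iteration, ψ⁰ = 0.64:
  ψ = 0.640: g = -0.1957, g' = -0.535 → ψ = 0.274
  ψ = 0.274: g = 0.0001, g' = -0.584 → ψ = 0.275
Converged at ψ = 0.275.
Then V = ψ·F = 0.2746·425.1 = 116.7 mol/h and L = F − V = 308.4 mol/h.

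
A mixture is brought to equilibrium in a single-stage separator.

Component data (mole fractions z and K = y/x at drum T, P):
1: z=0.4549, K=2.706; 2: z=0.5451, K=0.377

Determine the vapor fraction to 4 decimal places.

Let ψ = V/F and solve Σ zᵢ(Kᵢ−1)/(1+ψ(Kᵢ−1)) = 0.
Check two-phase: ΣzᵢKᵢ = 1.4365 > 1 and Σzᵢ/Kᵢ = 1.6140 > 1, so g(0) = 0.4365 > 0 and g(1) = -0.6140 < 0.
Binary case is linear: z₁(K₁−1)(1+ψ(K₂−1)) + z₂(K₂−1)(1+ψ(K₁−1)) = 0
⇒ ψ = [z₁(K₁−1)+z₂(K₂−1)] / [−(K₁−1)(K₂−1)] = 0.43646/1.06284 = 0.4107

ψ = 0.4107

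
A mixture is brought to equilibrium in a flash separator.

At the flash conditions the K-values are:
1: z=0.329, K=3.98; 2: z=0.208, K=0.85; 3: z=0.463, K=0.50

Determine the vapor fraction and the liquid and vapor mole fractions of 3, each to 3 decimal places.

Let ψ = V/F and solve Σ zᵢ(Kᵢ−1)/(1+ψ(Kᵢ−1)) = 0.
Feasibility: ΣzᵢKᵢ = 1.718, Σzᵢ/Kᵢ = 1.253 — both > 1, two phases present.
Newton iteration, ψ⁰ = 0.35:
  ψ = 0.350: g = 0.1664, g' = -0.875 → ψ = 0.540
  ψ = 0.540: g = 0.0246, g' = -0.652 → ψ = 0.578
  ψ = 0.578: g = 0.0005, g' = -0.629 → ψ = 0.579
Converged at ψ = 0.579.
Compositions from xᵢ = zᵢ/(1+ψ(Kᵢ−1)), yᵢ = Kᵢxᵢ:
  1: x = 0.121, y = 0.481
  2: x = 0.228, y = 0.194
  3: x = 0.651, y = 0.326

ψ = 0.579, x_3 = 0.651, y_3 = 0.326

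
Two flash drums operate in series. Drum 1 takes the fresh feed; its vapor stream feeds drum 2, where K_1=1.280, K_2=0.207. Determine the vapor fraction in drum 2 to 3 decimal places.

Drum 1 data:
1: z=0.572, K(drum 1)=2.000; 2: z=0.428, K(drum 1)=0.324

Drum 1:
Material balance + equilibrium reduce to Σ zᵢ(Kᵢ−1)/(1+ψ₁(Kᵢ−1)) = 0.
Check two-phase: ΣzᵢKᵢ = 1.283 > 1 and Σzᵢ/Kᵢ = 1.607 > 1, so g(0) = 0.283 > 0 and g(1) = -0.607 < 0.
Iterate (Newton) starting at ψ₁ = 0.5:
  ψ₁ = 0.500: g = -0.0557, g' = -0.701 → ψ₁ = 0.420
  ψ₁ = 0.420: g = -0.0015, g' = -0.665 → ψ₁ = 0.418
Converged at ψ₁ = 0.418.
Drum-1 compositions:
  1: x = 0.403, y = 0.807
  2: x = 0.597, y = 0.193
Drum-2 feed = drum-1 vapor: z₂ = (0.8067, 0.1933).
Drum 2:
Newton–Raphson from ψ₂ = 0.67:
  ψ₂ = 0.670: g = -0.1369, g' = -0.598 → ψ₂ = 0.441
  ψ₂ = 0.441: g = -0.0348, g' = -0.338 → ψ₂ = 0.338
  ψ₂ = 0.338: g = -0.0032, g' = -0.280 → ψ₂ = 0.327
Converged at ψ₂ = 0.327.
  1: x = 0.739, y = 0.946
  2: x = 0.261, y = 0.054

V/F (drum 2) = 0.327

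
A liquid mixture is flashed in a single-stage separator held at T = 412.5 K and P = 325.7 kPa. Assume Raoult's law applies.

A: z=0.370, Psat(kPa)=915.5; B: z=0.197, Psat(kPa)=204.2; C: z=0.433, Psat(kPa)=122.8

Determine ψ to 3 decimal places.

Raoult's law: Kᵢ = Pᵢˢᵃᵗ/P = Pᵢˢᵃᵗ/325.7.
  K_A = 915.5/325.7 = 2.81087, K_B = 204.2/325.7 = 0.62696, K_C = 122.8/325.7 = 0.37703
Rachford–Rice: g(ψ) = Σ zᵢ(Kᵢ−1)/(1+ψ(Kᵢ−1)) = 0.
g(0) = ΣzᵢKᵢ − 1 = 0.327 and g(1) = 1 − Σzᵢ/Kᵢ = -0.594, so a root lies in (0, 1).
Newton iteration, ψ⁰ = 0.57:
  ψ = 0.570: g = -0.1819, g' = -0.742 → ψ = 0.325
Converged at ψ = 0.325.

ψ = 0.325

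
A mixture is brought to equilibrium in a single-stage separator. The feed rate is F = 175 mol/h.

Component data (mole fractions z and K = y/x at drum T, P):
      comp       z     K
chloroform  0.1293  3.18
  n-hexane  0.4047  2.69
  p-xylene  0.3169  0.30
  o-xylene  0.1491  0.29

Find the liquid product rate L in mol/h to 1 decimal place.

Rachford–Rice: g(V/F) = Σ zᵢ(Kᵢ−1)/(1+V/F(Kᵢ−1)) = 0.
Check two-phase: ΣzᵢKᵢ = 1.6381 > 1 and Σzᵢ/Kᵢ = 1.7616 > 1, so g(0) = 0.6381 > 0 and g(1) = -0.7616 < 0.
Newton–Raphson from V/F = 0.5:
  V/F = 0.5000: g = 0.00017, g' = -1.0284 → V/F = 0.5002
Converged at V/F = 0.5002.
Then V = V/F·F = 0.5002·175 = 87.5 mol/h and L = F − V = 87.5 mol/h.

L = 87.5 mol/h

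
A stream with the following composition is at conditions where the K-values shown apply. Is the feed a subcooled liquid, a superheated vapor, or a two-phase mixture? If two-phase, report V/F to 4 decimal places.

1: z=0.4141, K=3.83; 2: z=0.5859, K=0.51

two-phase, V/F = 0.6381

ΣzᵢKᵢ = 1.8848; Σzᵢ/Kᵢ = 1.2569.
Both exceed 1, so a two-phase solution exists.
Rachford–Rice: g(ψ) = Σ zᵢ(Kᵢ−1)/(1+ψ(Kᵢ−1)) = 0.
Newton–Raphson from ψ = 0.61:
  ψ = 0.6100: g = 0.02036, g' = -0.7324 → ψ = 0.6378
  ψ = 0.6378: g = 0.00019, g' = -0.7192 → ψ = 0.6381
Converged at ψ = 0.6381.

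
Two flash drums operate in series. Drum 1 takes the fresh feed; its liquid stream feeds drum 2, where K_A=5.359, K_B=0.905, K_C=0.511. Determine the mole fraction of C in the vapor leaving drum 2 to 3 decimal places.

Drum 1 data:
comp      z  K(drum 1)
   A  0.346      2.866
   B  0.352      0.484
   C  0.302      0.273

y_C (drum 2) = 0.262

Drum 1:
Rachford–Rice: g(ψ₁) = Σ zᵢ(Kᵢ−1)/(1+ψ₁(Kᵢ−1)) = 0.
Feasibility: ΣzᵢKᵢ = 1.244, Σzᵢ/Kᵢ = 1.954 — both > 1, two phases present.
Newton iteration, ψ₁⁰ = 0.61:
  ψ₁ = 0.610: g = -0.3576, g' = -0.978 → ψ₁ = 0.244
  ψ₁ = 0.244: g = -0.0315, g' = -0.927 → ψ₁ = 0.211
Converged at ψ₁ = 0.211.
Drum-1 compositions:
  A: x = 0.248, y = 0.711
  B: x = 0.395, y = 0.191
  C: x = 0.357, y = 0.097
Drum-2 feed = drum-1 liquid: z₂ = (0.2482, 0.3950, 0.3567).
Drum 2:
Newton iteration, ψ₂⁰ = 0.5:
  ψ₂ = 0.500: g = 0.0700, g' = -0.620 → ψ₂ = 0.613
  ψ₂ = 0.613: g = 0.0057, g' = -0.528 → ψ₂ = 0.624
Converged at ψ₂ = 0.624.
  A: x = 0.067, y = 0.358
  B: x = 0.420, y = 0.380
  C: x = 0.513, y = 0.262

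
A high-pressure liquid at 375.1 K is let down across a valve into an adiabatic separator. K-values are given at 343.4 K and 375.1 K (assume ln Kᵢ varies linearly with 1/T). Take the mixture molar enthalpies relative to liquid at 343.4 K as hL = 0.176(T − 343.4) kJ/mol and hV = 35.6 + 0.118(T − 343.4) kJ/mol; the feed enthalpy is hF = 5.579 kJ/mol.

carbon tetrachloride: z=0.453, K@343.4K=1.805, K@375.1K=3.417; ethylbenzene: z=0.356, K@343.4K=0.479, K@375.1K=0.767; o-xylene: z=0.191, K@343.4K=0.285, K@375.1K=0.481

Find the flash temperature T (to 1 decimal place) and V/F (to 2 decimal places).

Adiabatic flash: solve Rachford–Rice at each trial T, then check hF = ψ·hV(T) + (1−ψ)·hL(T).
  T = 343.4 K: K = (1.805, 0.479, 0.285), RR gives ψ = 0.089, H_out = 3.164 kJ/mol
  T = 375.1 K: K = (3.417, 0.767, 0.481), RR gives ψ = 1.000, H_out = 39.341 kJ/mol
  T = 359.2 K: K = (2.516, 0.612, 0.374), RR gives ψ = 0.579, H_out = 22.873 kJ/mol
  T = 351.3 K: K = (2.139, 0.543, 0.328), RR gives ψ = 0.363, H_out = 14.152 kJ/mol
  T = 347.4 K: K = (1.969, 0.511, 0.306), RR gives ψ = 0.240, H_out = 9.175 kJ/mol
  T = 345.4 K: K = (1.886, 0.495, 0.295), RR gives ψ = 0.168, H_out = 6.315 kJ/mol
Linear interpolation between T = 343.4 (H_out = 3.164) and T = 345.4 (H_out = 6.315) on hF = 5.579 gives T ≈ 344.9 K, at which ψ = 0.15.

T = 344.9 K, V/F = 0.15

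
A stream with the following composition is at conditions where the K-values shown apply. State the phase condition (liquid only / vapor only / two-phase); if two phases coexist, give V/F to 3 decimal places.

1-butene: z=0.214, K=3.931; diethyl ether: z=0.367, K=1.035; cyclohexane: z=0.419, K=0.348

two-phase, V/F = 0.309

ΣzᵢKᵢ = 1.367; Σzᵢ/Kᵢ = 1.613.
Both exceed 1, so a two-phase solution exists.
Let ψ = V/F and solve Σ zᵢ(Kᵢ−1)/(1+ψ(Kᵢ−1)) = 0.
Newton–Raphson from ψ = 0.5:
  ψ = 0.500: g = -0.1383, g' = -0.695 → ψ = 0.301
  ψ = 0.301: g = 0.0061, g' = -0.795 → ψ = 0.309
Converged at ψ = 0.309.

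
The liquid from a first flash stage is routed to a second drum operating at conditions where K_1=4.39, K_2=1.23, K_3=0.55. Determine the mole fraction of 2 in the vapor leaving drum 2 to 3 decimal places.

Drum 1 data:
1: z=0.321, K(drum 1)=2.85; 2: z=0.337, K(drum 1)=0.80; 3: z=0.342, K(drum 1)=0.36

y_2 (drum 2) = 0.390

Drum 1:
Iterate (Newton) starting at ψ₁ = 0.5:
  ψ₁ = 0.500: g = -0.0883, g' = -0.616 → ψ₁ = 0.357
  ψ₁ = 0.357: g = 0.0016, g' = -0.650 → ψ₁ = 0.359
Converged at ψ₁ = 0.359.
Drum-1 compositions:
  1: x = 0.193, y = 0.550
  2: x = 0.363, y = 0.290
  3: x = 0.444, y = 0.160
Drum-2 feed = drum-1 liquid: z₂ = (0.1929, 0.3631, 0.4441).
Drum 2:
Let ψ₂ = V/F and solve Σ zᵢ(Kᵢ−1)/(1+ψ₂(Kᵢ−1)) = 0.
Check two-phase: ΣzᵢKᵢ = 1.538 > 1 and Σzᵢ/Kᵢ = 1.146 > 1, so g(0) = 0.538 > 0 and g(1) = -0.146 < 0.
Iterate (Newton) starting at ψ₂ = 0.5:
  ψ₂ = 0.500: g = 0.0597, g' = -0.470 → ψ₂ = 0.627
  ψ₂ = 0.627: g = 0.0039, g' = -0.416 → ψ₂ = 0.636
Converged at ψ₂ = 0.636.
  1: x = 0.061, y = 0.268
  2: x = 0.317, y = 0.390
  3: x = 0.622, y = 0.342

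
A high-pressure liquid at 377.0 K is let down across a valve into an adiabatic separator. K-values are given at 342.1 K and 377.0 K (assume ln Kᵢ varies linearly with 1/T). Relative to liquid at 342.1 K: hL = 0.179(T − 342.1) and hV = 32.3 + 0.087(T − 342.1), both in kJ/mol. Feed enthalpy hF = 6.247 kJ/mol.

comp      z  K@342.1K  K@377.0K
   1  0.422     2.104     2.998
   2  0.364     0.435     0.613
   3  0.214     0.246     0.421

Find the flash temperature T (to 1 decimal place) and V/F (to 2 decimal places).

T = 344.7 K, V/F = 0.18

Adiabatic flash: solve Rachford–Rice at each trial T, then check hF = ψ·hV(T) + (1−ψ)·hL(T).
  T = 342.1 K: K = (2.104, 0.435, 0.246), RR gives ψ = 0.140, H_out = 4.512 kJ/mol
  T = 377.0 K: K = (2.998, 0.613, 0.421), RR gives ψ = 0.617, H_out = 24.186 kJ/mol
  T = 359.6 K: K = (2.534, 0.521, 0.326), RR gives ψ = 0.383, H_out = 14.886 kJ/mol
  T = 350.9 K: K = (2.316, 0.477, 0.285), RR gives ψ = 0.268, H_out = 10.008 kJ/mol
  T = 346.5 K: K = (2.209, 0.456, 0.265), RR gives ψ = 0.206, H_out = 7.356 kJ/mol
  T = 344.3 K: K = (2.156, 0.445, 0.255), RR gives ψ = 0.173, H_out = 5.962 kJ/mol
Linear interpolation between T = 344.3 (H_out = 5.962) and T = 346.5 (H_out = 7.356) on hF = 6.247 gives T ≈ 344.7 K, at which ψ = 0.18.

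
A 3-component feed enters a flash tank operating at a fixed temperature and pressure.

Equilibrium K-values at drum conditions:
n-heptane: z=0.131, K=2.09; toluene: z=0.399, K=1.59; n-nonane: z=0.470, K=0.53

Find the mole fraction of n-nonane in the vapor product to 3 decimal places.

Material balance + equilibrium reduce to Σ zᵢ(Kᵢ−1)/(1+V/F(Kᵢ−1)) = 0.
Feasibility: ΣzᵢKᵢ = 1.157, Σzᵢ/Kᵢ = 1.200 — both > 1, two phases present.
Iterate (Newton) starting at V/F = 0.5:
  V/F = 0.500: g = -0.0146, g' = -0.325 → V/F = 0.455
Converged at V/F = 0.455.
Compositions from xᵢ = zᵢ/(1+V/F(Kᵢ−1)), yᵢ = Kᵢxᵢ:
  n-heptane: x = 0.088, y = 0.183
  toluene: x = 0.315, y = 0.500
  n-nonane: x = 0.598, y = 0.317

y_n-nonane = 0.317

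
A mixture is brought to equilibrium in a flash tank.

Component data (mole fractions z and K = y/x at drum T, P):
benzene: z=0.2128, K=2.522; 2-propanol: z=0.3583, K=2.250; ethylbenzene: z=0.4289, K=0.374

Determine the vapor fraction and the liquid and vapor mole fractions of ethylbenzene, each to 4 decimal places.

Material balance + equilibrium reduce to Σ zᵢ(Kᵢ−1)/(1+ψ(Kᵢ−1)) = 0.
g(0) = ΣzᵢKᵢ − 1 = 0.5033 and g(1) = 1 − Σzᵢ/Kᵢ = -0.3904, so a root lies in (0, 1).
Iterate (Newton) starting at ψ = 0.5:
  ψ = 0.5000: g = 0.06872, g' = -0.7271 → ψ = 0.5945
  ψ = 0.5945: g = -0.00068, g' = -0.7465 → ψ = 0.5936
Converged at ψ = 0.5936.
Compositions from xᵢ = zᵢ/(1+ψ(Kᵢ−1)), yᵢ = Kᵢxᵢ:
  benzene: x = 0.1118, y = 0.2820
  2-propanol: x = 0.2057, y = 0.4628
  ethylbenzene: x = 0.6825, y = 0.2553

ψ = 0.5936, x_ethylbenzene = 0.6825, y_ethylbenzene = 0.2553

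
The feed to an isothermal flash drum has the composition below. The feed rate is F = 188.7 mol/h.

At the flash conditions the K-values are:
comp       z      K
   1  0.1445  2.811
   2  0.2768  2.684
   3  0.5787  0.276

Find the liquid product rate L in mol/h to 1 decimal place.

Let ψ = V/F and solve Σ zᵢ(Kᵢ−1)/(1+ψ(Kᵢ−1)) = 0.
g(0) = ΣzᵢKᵢ − 1 = 0.3088 and g(1) = 1 − Σzᵢ/Kᵢ = -1.2513, so a root lies in (0, 1).
Iterate (Newton) starting at ψ = 0.5:
  ψ = 0.5000: g = -0.26632, g' = -1.1071 → ψ = 0.2594
  ψ = 0.2594: g = -0.01345, g' = -1.0594 → ψ = 0.2468
Converged at ψ = 0.2468.
Then V = ψ·F = 0.2468·188.7 = 46.6 mol/h and L = F − V = 142.1 mol/h.

L = 142.1 mol/h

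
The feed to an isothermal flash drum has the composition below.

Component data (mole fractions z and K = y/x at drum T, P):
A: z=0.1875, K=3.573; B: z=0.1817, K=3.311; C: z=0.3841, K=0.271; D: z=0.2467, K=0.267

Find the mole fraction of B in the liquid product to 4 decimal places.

x_B = 0.1157

Material balance + equilibrium reduce to Σ zᵢ(Kᵢ−1)/(1+ψ(Kᵢ−1)) = 0.
Feasibility: ΣzᵢKᵢ = 1.4415, Σzᵢ/Kᵢ = 2.4487 — both > 1, two phases present.
Newton iteration, ψ⁰ = 0.5:
  ψ = 0.5000: g = -0.32026, g' = -1.2820 → ψ = 0.2502
  ψ = 0.2502: g = -0.00434, g' = -1.3532 → ψ = 0.2470
Converged at ψ = 0.2470.
Compositions from xᵢ = zᵢ/(1+ψ(Kᵢ−1)), yᵢ = Kᵢxᵢ:
  A: x = 0.1146, y = 0.4096
  B: x = 0.1157, y = 0.3830
  C: x = 0.4684, y = 0.1269
  D: x = 0.3012, y = 0.0804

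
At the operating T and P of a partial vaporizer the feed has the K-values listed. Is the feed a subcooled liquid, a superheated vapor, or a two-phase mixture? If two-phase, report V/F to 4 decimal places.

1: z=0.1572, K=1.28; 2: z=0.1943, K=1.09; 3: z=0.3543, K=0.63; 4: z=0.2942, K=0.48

ΣzᵢKᵢ = 0.7774; Σzᵢ/Kᵢ = 1.4764.
Since ΣzᵢKᵢ < 1 the mixture is below its bubble point — single liquid phase.

subcooled liquid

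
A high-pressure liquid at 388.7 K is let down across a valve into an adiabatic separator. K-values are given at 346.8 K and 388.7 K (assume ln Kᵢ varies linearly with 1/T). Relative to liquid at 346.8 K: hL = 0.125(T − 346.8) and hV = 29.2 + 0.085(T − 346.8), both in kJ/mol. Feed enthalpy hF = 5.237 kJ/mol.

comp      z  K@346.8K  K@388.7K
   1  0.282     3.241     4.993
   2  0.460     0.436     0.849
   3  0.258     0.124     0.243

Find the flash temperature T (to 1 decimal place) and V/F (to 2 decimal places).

Adiabatic flash: solve Rachford–Rice at each trial T, then check hF = ψ·hV(T) + (1−ψ)·hL(T).
  T = 346.8 K: K = (3.241, 0.436, 0.124), RR gives ψ = 0.095, H_out = 2.782 kJ/mol
  T = 388.7 K: K = (4.993, 0.849, 0.243), RR gives ψ = 0.485, H_out = 18.583 kJ/mol
  T = 367.8 K: K = (4.075, 0.621, 0.177), RR gives ψ = 0.275, H_out = 10.437 kJ/mol
  T = 357.3 K: K = (3.646, 0.523, 0.149), RR gives ψ = 0.185, H_out = 6.629 kJ/mol
  T = 352.1 K: K = (3.443, 0.479, 0.136), RR gives ψ = 0.141, H_out = 4.743 kJ/mol
  T = 354.7 K: K = (3.544, 0.500, 0.142), RR gives ψ = 0.163, H_out = 5.689 kJ/mol
  T = 353.4 K: K = (3.493, 0.489, 0.139), RR gives ψ = 0.152, H_out = 5.217 kJ/mol
Linear interpolation between T = 353.4 (H_out = 5.217) and T = 354.7 (H_out = 5.689) on hF = 5.237 gives T ≈ 353.5 K, at which ψ = 0.15.

T = 353.5 K, V/F = 0.15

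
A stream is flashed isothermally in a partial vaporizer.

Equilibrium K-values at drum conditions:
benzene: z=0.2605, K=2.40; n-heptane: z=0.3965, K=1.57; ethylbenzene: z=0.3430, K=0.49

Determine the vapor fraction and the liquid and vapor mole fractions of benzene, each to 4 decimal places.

ψ = 0.8724, x_benzene = 0.1173, y_benzene = 0.2815

Let ψ = V/F and solve Σ zᵢ(Kᵢ−1)/(1+ψ(Kᵢ−1)) = 0.
Feasibility: ΣzᵢKᵢ = 1.4158, Σzᵢ/Kᵢ = 1.0611 — both > 1, two phases present.
Iterate (Newton) starting at ψ = 0.5:
  ψ = 0.5000: g = 0.15560, g' = -0.4154 → ψ = 0.8746
  ψ = 0.8746: g = -0.00100, g' = -0.4513 → ψ = 0.8724
Converged at ψ = 0.8724.
Compositions from xᵢ = zᵢ/(1+ψ(Kᵢ−1)), yᵢ = Kᵢxᵢ:
  benzene: x = 0.1173, y = 0.2815
  n-heptane: x = 0.2648, y = 0.4158
  ethylbenzene: x = 0.6179, y = 0.3028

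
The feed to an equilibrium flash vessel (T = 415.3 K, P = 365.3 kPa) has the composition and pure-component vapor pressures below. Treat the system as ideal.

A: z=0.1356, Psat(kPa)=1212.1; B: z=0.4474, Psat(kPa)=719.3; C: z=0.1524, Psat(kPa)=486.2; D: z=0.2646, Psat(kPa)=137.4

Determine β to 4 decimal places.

β = 0.8944

Raoult's law: Kᵢ = Pᵢˢᵃᵗ/P = Pᵢˢᵃᵗ/365.3.
  K_A = 1212.1/365.3 = 3.318095, K_B = 719.3/365.3 = 1.969067, K_C = 486.2/365.3 = 1.330961, K_D = 137.4/365.3 = 0.376129
Material balance + equilibrium reduce to Σ zᵢ(Kᵢ−1)/(1+β(Kᵢ−1)) = 0.
Check two-phase: ΣzᵢKᵢ = 1.6333 > 1 and Σzᵢ/Kᵢ = 1.0861 > 1, so g(0) = 0.6333 > 0 and g(1) = -0.0861 < 0.
Iterate (Newton) starting at β = 0.6:
  β = 0.6000: g = 0.18387, g' = -0.5702 → β = 0.9225
  β = 0.9225: g = -0.02117, g' = -0.7725 → β = 0.8951
  β = 0.8951: g = -0.00052, g' = -0.7356 → β = 0.8944
Converged at β = 0.8944.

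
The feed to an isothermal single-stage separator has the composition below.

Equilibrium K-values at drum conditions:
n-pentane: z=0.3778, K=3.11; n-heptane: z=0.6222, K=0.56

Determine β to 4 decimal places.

β = 0.5638

Rachford–Rice: g(β) = Σ zᵢ(Kᵢ−1)/(1+β(Kᵢ−1)) = 0.
Check two-phase: ΣzᵢKᵢ = 1.5234 > 1 and Σzᵢ/Kᵢ = 1.2326 > 1, so g(0) = 0.5234 > 0 and g(1) = -0.2326 < 0.
Binary case is linear: z₁(K₁−1)(1+β(K₂−1)) + z₂(K₂−1)(1+β(K₁−1)) = 0
⇒ β = [z₁(K₁−1)+z₂(K₂−1)] / [−(K₁−1)(K₂−1)] = 0.52339/0.92840 = 0.5638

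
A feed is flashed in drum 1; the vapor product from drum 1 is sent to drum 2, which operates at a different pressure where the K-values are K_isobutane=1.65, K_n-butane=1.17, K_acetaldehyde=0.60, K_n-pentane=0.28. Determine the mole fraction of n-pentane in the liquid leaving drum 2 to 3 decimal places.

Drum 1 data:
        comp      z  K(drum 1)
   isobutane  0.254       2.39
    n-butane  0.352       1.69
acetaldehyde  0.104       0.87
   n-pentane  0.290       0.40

Drum 1:
Newton iteration, ψ₁⁰ = 0.5:
  ψ₁ = 0.500: g = 0.1258, g' = -0.479 → ψ₁ = 0.763
  ψ₁ = 0.763: g = -0.0055, g' = -0.545 → ψ₁ = 0.753
Converged at ψ₁ = 0.753.
Drum-1 compositions:
  isobutane: x = 0.124, y = 0.297
  n-butane: x = 0.232, y = 0.391
  acetaldehyde: x = 0.115, y = 0.100
  n-pentane: x = 0.529, y = 0.212
Drum-2 feed = drum-1 vapor: z₂ = (0.2966, 0.3915, 0.1003, 0.2116).
Drum 2:
Let ψ₂ = V/F and solve Σ zᵢ(Kᵢ−1)/(1+ψ₂(Kᵢ−1)) = 0.
g(0) = ΣzᵢKᵢ − 1 = 0.067 and g(1) = 1 − Σzᵢ/Kᵢ = -0.437, so a root lies in (0, 1).
Iterate (Newton) starting at ψ₂ = 0.61:
  ψ₂ = 0.610: g = -0.1263, g' = -0.450 → ψ₂ = 0.329
  ψ₂ = 0.329: g = -0.0241, g' = -0.305 → ψ₂ = 0.250
  ψ₂ = 0.250: g = -0.0008, g' = -0.286 → ψ₂ = 0.248
Converged at ψ₂ = 0.248.
  isobutane: x = 0.255, y = 0.422
  n-butane: x = 0.376, y = 0.440
  acetaldehyde: x = 0.111, y = 0.067
  n-pentane: x = 0.258, y = 0.072

x_n-pentane (drum 2) = 0.258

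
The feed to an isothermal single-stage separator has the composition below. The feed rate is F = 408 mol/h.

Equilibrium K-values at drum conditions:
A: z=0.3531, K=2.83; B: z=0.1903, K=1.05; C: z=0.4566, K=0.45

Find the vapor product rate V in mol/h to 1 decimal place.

V = 204.2 mol/h

Iterate (Newton) starting at β = 0.5:
  β = 0.5000: g = 0.00032, g' = -0.5857 → β = 0.5006
Converged at β = 0.5006.
Then V = β·F = 0.5006·408 = 204.2 mol/h and L = F − V = 203.8 mol/h.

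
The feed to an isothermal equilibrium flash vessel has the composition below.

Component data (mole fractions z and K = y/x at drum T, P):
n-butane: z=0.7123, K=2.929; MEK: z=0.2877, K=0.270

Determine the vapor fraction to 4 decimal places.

ψ = 0.8266

Binary case is linear: z₁(K₁−1)(1+ψ(K₂−1)) + z₂(K₂−1)(1+ψ(K₁−1)) = 0
⇒ ψ = [z₁(K₁−1)+z₂(K₂−1)] / [−(K₁−1)(K₂−1)] = 1.16401/1.40817 = 0.8266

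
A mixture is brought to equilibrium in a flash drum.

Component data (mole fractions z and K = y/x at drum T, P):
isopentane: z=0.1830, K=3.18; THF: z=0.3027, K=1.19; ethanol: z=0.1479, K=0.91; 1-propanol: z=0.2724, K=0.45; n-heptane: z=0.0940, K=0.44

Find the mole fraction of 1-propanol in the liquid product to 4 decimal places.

Rachford–Rice: g(ψ) = Σ zᵢ(Kᵢ−1)/(1+ψ(Kᵢ−1)) = 0.
Feasibility: ΣzᵢKᵢ = 1.2407, Σzᵢ/Kᵢ = 1.2934 — both > 1, two phases present.
Newton iteration, ψ⁰ = 0.65:
  ψ = 0.6500: g = -0.11384, g' = -0.4314 → ψ = 0.3861
  ψ = 0.3861: g = -0.00096, g' = -0.4480 → ψ = 0.3839
Converged at ψ = 0.3839.
Compositions from xᵢ = zᵢ/(1+ψ(Kᵢ−1)), yᵢ = Kᵢxᵢ:
  isopentane: x = 0.0996, y = 0.3168
  THF: x = 0.2821, y = 0.3357
  ethanol: x = 0.1532, y = 0.1394
  1-propanol: x = 0.3453, y = 0.1554
  n-heptane: x = 0.1197, y = 0.0527

x_1-propanol = 0.3453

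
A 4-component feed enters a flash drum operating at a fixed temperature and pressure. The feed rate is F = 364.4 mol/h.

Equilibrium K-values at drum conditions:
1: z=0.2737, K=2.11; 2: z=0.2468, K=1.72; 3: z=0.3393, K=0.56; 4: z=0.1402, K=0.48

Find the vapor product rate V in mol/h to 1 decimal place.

V = 216.4 mol/h

Rachford–Rice: g(V/F) = Σ zᵢ(Kᵢ−1)/(1+V/F(Kᵢ−1)) = 0.
g(0) = ΣzᵢKᵢ − 1 = 0.2593 and g(1) = 1 − Σzᵢ/Kᵢ = -0.1712, so a root lies in (0, 1).
Newton iteration, V/F⁰ = 0.48:
  V/F = 0.4800: g = 0.04384, g' = -0.3871 → V/F = 0.5933
  V/F = 0.5933: g = 0.00023, g' = -0.3850 → V/F = 0.5939
Converged at V/F = 0.5939.
Then V = V/F·F = 0.5939·364.4 = 216.4 mol/h and L = F − V = 148.0 mol/h.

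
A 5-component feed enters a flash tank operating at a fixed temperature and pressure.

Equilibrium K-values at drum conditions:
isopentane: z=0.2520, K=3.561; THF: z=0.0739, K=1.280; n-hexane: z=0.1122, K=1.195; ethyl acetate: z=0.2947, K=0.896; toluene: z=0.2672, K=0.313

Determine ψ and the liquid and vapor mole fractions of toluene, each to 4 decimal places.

ψ = 0.5147, x_toluene = 0.4134, y_toluene = 0.1294

Material balance + equilibrium reduce to Σ zᵢ(Kᵢ−1)/(1+ψ(Kᵢ−1)) = 0.
Check two-phase: ΣzᵢKᵢ = 1.4737 > 1 and Σzᵢ/Kᵢ = 1.4050 > 1, so g(0) = 0.4737 > 0 and g(1) = -0.4050 < 0.
Iterate (Newton) starting at ψ = 0.5:
  ψ = 0.5000: g = 0.00914, g' = -0.6220 → ψ = 0.5147
Converged at ψ = 0.5147.
Compositions from xᵢ = zᵢ/(1+ψ(Kᵢ−1)), yᵢ = Kᵢxᵢ:
  isopentane: x = 0.1087, y = 0.3871
  THF: x = 0.0646, y = 0.0827
  n-hexane: x = 0.1020, y = 0.1218
  ethyl acetate: x = 0.3114, y = 0.2790
  toluene: x = 0.4134, y = 0.1294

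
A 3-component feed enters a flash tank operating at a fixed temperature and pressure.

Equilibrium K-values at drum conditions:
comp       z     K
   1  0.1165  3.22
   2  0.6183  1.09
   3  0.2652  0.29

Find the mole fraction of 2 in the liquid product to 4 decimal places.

x_2 = 0.6057

Material balance + equilibrium reduce to Σ zᵢ(Kᵢ−1)/(1+V/F(Kᵢ−1)) = 0.
Feasibility: ΣzᵢKᵢ = 1.1260, Σzᵢ/Kᵢ = 1.5179 — both > 1, two phases present.
Newton–Raphson from V/F = 0.56:
  V/F = 0.5600: g = -0.14430, g' = -0.4870 → V/F = 0.2637
  V/F = 0.2637: g = -0.01419, g' = -0.4356 → V/F = 0.2311
  V/F = 0.2311: g = 0.00017, g' = -0.4469 → V/F = 0.2315
Converged at V/F = 0.2315.
Compositions from xᵢ = zᵢ/(1+V/F(Kᵢ−1)), yᵢ = Kᵢxᵢ:
  1: x = 0.0769, y = 0.2478
  2: x = 0.6057, y = 0.6602
  3: x = 0.3174, y = 0.0920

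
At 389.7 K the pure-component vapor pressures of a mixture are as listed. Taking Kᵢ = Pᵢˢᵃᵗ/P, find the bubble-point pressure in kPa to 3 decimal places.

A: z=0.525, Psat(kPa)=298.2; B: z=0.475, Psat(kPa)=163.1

Pbub = 234.028 kPa

At the bubble point ψ → 0, so ΣzᵢKᵢ = 1 with Kᵢ = Pᵢˢᵃᵗ/P ⇒ P = ΣzᵢPᵢˢᵃᵗ.
P = 0.525·298.2 + 0.475·163.1 = 234.028 kPa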